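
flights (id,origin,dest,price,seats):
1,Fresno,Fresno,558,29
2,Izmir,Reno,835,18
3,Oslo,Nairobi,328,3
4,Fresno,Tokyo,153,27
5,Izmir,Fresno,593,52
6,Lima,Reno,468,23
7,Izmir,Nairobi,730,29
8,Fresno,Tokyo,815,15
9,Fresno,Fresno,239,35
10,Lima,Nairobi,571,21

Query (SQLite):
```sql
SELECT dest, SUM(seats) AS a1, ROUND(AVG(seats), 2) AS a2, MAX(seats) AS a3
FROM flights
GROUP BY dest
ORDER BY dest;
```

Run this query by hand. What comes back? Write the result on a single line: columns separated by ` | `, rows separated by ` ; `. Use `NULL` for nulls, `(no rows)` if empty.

Fresno | 116 | 38.67 | 52 ; Nairobi | 53 | 17.67 | 29 ; Reno | 41 | 20.5 | 23 ; Tokyo | 42 | 21 | 27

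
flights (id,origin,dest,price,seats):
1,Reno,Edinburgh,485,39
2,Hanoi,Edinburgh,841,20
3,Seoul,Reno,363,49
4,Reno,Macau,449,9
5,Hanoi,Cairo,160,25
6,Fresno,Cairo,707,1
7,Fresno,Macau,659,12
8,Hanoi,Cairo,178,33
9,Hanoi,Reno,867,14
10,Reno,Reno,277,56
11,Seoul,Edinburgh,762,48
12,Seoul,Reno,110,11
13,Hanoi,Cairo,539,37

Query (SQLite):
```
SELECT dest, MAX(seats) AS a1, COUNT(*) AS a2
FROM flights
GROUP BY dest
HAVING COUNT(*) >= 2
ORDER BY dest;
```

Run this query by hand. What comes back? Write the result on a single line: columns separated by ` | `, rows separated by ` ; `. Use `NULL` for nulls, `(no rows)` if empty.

Cairo | 37 | 4 ; Edinburgh | 48 | 3 ; Macau | 12 | 2 ; Reno | 56 | 4

Group flights by dest.
Per group compute: MAX(seats), COUNT(*).
HAVING: drop groups with fewer than 2 rows.
  Cairo: ids {5, 6, 8, 13} → MAX(seats)=37, COUNT(*)=4
  Edinburgh: ids {1, 2, 11} → MAX(seats)=48, COUNT(*)=3
  Macau: ids {4, 7} → MAX(seats)=12, COUNT(*)=2
  Reno: ids {3, 9, 10, 12} → MAX(seats)=56, COUNT(*)=4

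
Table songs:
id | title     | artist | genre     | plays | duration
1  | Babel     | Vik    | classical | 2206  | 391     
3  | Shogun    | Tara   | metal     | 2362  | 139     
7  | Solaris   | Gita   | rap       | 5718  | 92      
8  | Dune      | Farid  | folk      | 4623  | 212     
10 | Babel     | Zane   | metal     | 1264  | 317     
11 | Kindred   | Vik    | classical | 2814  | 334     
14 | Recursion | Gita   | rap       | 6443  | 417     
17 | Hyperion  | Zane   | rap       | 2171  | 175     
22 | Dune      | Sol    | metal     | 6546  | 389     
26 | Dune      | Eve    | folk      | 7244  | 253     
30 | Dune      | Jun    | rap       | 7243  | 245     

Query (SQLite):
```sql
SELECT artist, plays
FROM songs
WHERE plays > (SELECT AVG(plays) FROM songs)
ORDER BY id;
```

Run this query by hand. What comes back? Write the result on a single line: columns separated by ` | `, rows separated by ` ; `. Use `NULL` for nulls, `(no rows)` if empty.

Gita | 5718 ; Farid | 4623 ; Gita | 6443 ; Sol | 6546 ; Eve | 7244 ; Jun | 7243

Scalar subquery: AVG(plays) over all songs rows = 4421.272727 (≈; comparison uses full precision).
Keep rows where plays > that value.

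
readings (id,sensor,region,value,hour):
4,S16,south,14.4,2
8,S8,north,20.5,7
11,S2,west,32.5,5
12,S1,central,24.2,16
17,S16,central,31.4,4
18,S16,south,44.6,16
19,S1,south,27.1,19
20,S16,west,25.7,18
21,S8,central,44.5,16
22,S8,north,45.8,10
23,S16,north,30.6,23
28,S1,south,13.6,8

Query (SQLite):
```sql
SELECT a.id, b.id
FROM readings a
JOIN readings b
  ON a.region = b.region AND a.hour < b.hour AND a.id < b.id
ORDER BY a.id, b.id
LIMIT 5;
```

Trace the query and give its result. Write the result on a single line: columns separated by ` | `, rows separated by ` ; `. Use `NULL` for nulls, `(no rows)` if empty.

4 | 18 ; 4 | 19 ; 4 | 28 ; 8 | 22 ; 8 | 23

Pairs (a,b) with same region, a.hour < b.hour, a.id < b.id.
region groups: central:{12,17,21} north:{8,22,23} south:{4,18,19,28} west:{11,20}
Ordered by (a.id, b.id); first 5.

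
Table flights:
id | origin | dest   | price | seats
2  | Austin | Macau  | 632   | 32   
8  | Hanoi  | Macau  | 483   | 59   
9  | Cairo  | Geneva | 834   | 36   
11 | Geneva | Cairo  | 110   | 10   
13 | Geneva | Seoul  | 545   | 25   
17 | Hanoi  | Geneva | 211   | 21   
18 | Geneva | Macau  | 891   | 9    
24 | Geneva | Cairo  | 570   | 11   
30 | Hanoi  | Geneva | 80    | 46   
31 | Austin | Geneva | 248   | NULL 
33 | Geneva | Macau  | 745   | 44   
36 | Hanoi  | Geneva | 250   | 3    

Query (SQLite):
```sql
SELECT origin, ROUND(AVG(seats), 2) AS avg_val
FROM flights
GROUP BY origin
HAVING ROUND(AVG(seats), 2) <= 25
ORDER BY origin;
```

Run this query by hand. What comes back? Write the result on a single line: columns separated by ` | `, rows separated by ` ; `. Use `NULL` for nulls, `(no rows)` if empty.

Geneva | 19.8

Partition flights by origin; compute ROUND(AVG(seats), 2) within each group.
HAVING: keep groups where ROUND(AVG(seats), 2) <= 25.
  Austin: ids {2, 31} → ROUND(AVG(seats), 2)=32
  Cairo: ids {9} → ROUND(AVG(seats), 2)=36
  Geneva: ids {11, 13, 18, 24, 33} → ROUND(AVG(seats), 2)=19.8
  Hanoi: ids {8, 17, 30, 36} → ROUND(AVG(seats), 2)=32.25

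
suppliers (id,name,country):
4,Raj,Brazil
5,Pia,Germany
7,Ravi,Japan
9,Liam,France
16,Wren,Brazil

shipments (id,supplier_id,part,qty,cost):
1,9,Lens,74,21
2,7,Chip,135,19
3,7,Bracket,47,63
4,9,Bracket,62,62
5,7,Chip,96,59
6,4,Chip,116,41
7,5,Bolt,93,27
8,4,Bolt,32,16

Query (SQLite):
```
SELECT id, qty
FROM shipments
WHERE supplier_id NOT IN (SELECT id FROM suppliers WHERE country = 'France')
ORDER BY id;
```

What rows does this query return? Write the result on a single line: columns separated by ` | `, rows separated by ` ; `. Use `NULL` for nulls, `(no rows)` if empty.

2 | 135 ; 3 | 47 ; 5 | 96 ; 6 | 116 ; 7 | 93 ; 8 | 32

Inner query: suppliers.id where country = 'France'.
Outer: keep shipments rows whose supplier_id is not in that set.
Inner query → {9}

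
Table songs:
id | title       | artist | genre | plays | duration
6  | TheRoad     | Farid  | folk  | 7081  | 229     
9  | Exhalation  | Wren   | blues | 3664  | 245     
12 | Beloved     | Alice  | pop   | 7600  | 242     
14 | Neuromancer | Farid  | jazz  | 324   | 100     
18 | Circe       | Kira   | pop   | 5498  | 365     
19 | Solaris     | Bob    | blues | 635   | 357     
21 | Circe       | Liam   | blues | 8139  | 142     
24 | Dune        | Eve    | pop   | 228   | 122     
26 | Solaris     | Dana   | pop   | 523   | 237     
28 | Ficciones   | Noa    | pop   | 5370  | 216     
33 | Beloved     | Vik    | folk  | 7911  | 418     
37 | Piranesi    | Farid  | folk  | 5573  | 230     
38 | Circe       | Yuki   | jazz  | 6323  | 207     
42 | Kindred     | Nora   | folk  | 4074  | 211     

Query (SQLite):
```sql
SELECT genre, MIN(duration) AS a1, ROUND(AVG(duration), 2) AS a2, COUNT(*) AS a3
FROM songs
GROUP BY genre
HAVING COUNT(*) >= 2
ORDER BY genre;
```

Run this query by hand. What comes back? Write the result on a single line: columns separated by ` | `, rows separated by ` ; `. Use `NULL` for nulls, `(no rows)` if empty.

blues | 142 | 248 | 3 ; folk | 211 | 272 | 4 ; jazz | 100 | 153.5 | 2 ; pop | 122 | 236.4 | 5

Group songs by genre.
Per group compute: MIN(duration), ROUND(AVG(duration), 2), COUNT(*).
HAVING: drop groups with fewer than 2 rows.
  blues: ids {9, 19, 21} → MIN(duration)=142, ROUND(AVG(duration), 2)=248, COUNT(*)=3
  folk: ids {6, 33, 37, 42} → MIN(duration)=211, ROUND(AVG(duration), 2)=272, COUNT(*)=4
  jazz: ids {14, 38} → MIN(duration)=100, ROUND(AVG(duration), 2)=153.5, COUNT(*)=2
  pop: ids {12, 18, 24, 26, 28} → MIN(duration)=122, ROUND(AVG(duration), 2)=236.4, COUNT(*)=5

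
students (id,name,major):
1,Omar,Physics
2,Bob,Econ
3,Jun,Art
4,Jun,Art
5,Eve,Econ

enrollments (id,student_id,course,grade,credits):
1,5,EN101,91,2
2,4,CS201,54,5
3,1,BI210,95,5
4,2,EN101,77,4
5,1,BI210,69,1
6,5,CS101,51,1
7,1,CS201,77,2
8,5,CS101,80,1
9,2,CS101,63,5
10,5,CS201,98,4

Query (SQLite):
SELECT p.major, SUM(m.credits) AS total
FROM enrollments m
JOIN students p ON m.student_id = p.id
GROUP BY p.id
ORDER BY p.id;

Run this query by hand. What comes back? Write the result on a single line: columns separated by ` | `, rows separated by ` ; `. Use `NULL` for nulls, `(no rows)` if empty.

Physics | 8 ; Econ | 9 ; Art | 5 ; Econ | 8

Join each enrollments row to its students via student_id.
Group joined rows by students.id; compute SUM(m.credits) per group.
  1: ids {3, 5, 7} → SUM(m.credits)=8
  2: ids {4, 9} → SUM(m.credits)=9
  4: ids {2} → SUM(m.credits)=5
  5: ids {1, 6, 8, 10} → SUM(m.credits)=8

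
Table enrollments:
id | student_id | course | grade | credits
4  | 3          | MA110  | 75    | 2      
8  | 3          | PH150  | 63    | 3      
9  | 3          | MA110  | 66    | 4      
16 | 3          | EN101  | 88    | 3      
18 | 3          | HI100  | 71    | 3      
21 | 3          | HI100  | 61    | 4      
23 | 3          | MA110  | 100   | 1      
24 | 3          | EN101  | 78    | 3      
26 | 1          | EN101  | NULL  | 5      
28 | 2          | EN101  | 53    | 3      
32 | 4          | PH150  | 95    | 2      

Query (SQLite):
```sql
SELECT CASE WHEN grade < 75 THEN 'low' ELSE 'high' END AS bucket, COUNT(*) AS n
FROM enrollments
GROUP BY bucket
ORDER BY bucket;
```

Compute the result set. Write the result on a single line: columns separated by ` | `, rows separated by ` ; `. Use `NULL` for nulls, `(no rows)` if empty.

Bucket rows by grade < 75 → 'low' else 'high'; count each bucket.
NULL < 75 is unknown, so NULL grade falls into ELSE → 'high'.

high | 6 ; low | 5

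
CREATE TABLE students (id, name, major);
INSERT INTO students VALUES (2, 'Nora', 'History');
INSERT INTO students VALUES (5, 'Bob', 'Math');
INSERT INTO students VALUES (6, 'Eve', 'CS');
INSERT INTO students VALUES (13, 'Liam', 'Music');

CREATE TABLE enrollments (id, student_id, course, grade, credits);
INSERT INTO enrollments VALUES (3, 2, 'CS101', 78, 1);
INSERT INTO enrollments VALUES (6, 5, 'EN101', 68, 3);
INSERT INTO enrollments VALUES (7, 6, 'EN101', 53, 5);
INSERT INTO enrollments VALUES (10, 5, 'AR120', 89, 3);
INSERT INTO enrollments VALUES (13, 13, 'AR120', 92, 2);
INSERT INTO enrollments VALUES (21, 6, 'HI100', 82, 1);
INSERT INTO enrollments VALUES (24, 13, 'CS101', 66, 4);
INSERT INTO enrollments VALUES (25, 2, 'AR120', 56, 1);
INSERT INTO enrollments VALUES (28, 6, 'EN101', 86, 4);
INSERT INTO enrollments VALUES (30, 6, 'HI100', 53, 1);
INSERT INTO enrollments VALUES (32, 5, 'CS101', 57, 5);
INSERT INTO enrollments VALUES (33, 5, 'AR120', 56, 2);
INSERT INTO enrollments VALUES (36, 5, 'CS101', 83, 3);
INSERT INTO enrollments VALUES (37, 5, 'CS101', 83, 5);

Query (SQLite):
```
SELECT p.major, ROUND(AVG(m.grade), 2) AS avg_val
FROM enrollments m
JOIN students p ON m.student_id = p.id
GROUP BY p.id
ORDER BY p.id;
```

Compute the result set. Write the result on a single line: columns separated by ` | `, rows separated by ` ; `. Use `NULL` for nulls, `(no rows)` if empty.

History | 67 ; Math | 72.67 ; CS | 68.5 ; Music | 79

Join each enrollments row to its students via student_id.
Group joined rows by students.id; compute ROUND(AVG(m.grade), 2) per group.
  2: ids {3, 25} → ROUND(AVG(m.grade), 2)=67
  5: ids {6, 10, 32, 33, 36, 37} → ROUND(AVG(m.grade), 2)=72.67
  6: ids {7, 21, 28, 30} → ROUND(AVG(m.grade), 2)=68.5
  13: ids {13, 24} → ROUND(AVG(m.grade), 2)=79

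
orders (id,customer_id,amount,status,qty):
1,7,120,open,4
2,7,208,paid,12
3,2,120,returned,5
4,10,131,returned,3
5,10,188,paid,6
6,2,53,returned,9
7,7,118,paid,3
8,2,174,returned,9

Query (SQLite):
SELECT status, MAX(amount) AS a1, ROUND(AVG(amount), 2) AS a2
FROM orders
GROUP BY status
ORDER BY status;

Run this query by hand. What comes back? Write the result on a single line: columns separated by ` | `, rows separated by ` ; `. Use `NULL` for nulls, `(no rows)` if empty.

Group orders by status.
Per group compute: MAX(amount), ROUND(AVG(amount), 2).
  open: ids {1} → MAX(amount)=120, ROUND(AVG(amount), 2)=120
  paid: ids {2, 5, 7} → MAX(amount)=208, ROUND(AVG(amount), 2)=171.33
  returned: ids {3, 4, 6, 8} → MAX(amount)=174, ROUND(AVG(amount), 2)=119.5

open | 120 | 120 ; paid | 208 | 171.33 ; returned | 174 | 119.5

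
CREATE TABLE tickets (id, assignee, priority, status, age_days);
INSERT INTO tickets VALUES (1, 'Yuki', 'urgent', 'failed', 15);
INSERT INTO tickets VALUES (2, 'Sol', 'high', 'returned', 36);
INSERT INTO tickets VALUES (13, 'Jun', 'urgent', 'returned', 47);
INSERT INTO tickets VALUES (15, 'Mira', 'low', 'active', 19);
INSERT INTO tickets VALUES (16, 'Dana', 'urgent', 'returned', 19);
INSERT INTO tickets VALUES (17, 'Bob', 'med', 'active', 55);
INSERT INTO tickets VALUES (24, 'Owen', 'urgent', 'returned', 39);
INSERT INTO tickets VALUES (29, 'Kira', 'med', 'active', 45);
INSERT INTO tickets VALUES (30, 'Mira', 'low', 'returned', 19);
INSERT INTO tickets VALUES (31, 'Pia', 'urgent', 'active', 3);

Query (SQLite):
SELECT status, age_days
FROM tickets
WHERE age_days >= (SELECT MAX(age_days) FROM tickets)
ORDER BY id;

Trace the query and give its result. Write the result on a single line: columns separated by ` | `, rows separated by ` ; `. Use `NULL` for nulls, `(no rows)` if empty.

active | 55

Scalar subquery: MAX(age_days) over all tickets rows = 55.
Keep rows where age_days >= that value.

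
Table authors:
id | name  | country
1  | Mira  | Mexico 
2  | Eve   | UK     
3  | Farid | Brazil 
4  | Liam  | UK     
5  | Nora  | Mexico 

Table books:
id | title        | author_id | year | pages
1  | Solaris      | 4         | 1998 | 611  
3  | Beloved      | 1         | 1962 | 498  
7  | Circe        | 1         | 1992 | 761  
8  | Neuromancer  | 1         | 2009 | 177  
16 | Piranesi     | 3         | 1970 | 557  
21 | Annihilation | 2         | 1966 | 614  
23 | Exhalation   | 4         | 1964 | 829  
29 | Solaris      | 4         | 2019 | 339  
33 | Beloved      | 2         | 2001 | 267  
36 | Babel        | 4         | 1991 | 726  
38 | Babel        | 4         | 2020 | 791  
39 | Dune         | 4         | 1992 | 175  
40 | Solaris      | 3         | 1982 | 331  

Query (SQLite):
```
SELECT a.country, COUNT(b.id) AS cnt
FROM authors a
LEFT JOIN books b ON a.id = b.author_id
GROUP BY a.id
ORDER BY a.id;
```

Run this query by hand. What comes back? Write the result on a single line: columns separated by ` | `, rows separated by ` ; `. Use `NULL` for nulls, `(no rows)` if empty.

Mexico | 3 ; UK | 2 ; Brazil | 2 ; UK | 6 ; Mexico | 0

LEFT JOIN keeps every authors row; unmatched ones get NULL for books columns.
Group by authors.id and compute COUNT(b.id). COUNT(col) of an all-NULL group is 0.
  1: ids {3, 7, 8} → COUNT(b.id)=3
  2: ids {21, 33} → COUNT(b.id)=2
  3: ids {16, 40} → COUNT(b.id)=2
  4: ids {1, 23, 29, 36, 38, 39} → COUNT(b.id)=6
  5: ids {—} → COUNT(b.id)=0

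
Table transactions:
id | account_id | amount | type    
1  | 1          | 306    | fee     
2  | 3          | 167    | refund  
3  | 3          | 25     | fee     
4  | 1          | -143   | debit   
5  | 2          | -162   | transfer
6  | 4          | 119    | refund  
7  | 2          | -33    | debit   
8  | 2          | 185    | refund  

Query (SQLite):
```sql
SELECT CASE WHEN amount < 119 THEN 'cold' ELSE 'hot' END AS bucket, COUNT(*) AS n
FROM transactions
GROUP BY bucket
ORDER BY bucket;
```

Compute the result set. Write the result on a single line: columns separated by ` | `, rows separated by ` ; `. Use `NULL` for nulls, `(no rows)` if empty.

cold | 4 ; hot | 4

Bucket rows by amount < 119 → 'cold' else 'hot'; count each bucket.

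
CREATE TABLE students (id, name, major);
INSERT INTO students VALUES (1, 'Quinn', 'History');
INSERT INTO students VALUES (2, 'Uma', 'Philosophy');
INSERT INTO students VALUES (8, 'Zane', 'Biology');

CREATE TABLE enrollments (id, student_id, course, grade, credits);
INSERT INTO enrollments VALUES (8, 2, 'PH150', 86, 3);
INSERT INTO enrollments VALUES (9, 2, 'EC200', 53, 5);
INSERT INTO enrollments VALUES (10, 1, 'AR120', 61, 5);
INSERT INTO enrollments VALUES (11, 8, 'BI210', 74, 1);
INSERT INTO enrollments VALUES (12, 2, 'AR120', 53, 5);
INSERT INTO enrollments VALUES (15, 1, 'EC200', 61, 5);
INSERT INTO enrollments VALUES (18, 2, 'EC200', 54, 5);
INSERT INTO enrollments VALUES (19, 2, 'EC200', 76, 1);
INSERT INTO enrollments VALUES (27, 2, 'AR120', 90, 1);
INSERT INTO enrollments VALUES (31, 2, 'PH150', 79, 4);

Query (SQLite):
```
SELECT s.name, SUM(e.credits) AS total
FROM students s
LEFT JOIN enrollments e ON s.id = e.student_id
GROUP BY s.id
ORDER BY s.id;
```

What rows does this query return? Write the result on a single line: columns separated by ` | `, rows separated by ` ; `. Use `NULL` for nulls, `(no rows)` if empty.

Quinn | 10 ; Uma | 24 ; Zane | 1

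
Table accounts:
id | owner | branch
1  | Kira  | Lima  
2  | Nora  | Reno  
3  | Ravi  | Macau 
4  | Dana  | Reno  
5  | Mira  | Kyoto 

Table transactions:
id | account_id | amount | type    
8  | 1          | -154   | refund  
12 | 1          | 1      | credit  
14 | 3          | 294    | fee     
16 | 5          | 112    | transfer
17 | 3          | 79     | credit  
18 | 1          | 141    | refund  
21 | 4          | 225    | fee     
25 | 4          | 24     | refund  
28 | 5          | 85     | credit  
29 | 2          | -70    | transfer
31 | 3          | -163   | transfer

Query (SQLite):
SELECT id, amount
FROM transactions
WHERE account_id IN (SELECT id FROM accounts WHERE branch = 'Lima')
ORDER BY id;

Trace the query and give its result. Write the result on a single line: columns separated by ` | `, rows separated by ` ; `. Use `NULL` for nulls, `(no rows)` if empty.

8 | -154 ; 12 | 1 ; 18 | 141

Inner query: accounts.id where branch = 'Lima'.
Outer: keep transactions rows whose account_id is in that set.
Inner query → {1}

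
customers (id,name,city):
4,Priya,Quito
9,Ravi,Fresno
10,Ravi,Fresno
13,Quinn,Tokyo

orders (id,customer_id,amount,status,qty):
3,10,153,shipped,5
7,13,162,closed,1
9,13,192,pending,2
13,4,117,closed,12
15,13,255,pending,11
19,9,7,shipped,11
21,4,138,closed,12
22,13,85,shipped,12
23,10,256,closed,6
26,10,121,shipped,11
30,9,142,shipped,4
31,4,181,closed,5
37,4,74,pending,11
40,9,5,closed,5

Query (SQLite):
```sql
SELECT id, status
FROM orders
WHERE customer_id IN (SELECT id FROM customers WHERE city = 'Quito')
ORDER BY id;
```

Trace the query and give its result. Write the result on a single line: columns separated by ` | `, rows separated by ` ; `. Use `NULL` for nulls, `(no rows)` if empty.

Inner query: customers.id where city = 'Quito'.
Outer: keep orders rows whose customer_id is in that set.
Inner query → {4}

13 | closed ; 21 | closed ; 31 | closed ; 37 | pending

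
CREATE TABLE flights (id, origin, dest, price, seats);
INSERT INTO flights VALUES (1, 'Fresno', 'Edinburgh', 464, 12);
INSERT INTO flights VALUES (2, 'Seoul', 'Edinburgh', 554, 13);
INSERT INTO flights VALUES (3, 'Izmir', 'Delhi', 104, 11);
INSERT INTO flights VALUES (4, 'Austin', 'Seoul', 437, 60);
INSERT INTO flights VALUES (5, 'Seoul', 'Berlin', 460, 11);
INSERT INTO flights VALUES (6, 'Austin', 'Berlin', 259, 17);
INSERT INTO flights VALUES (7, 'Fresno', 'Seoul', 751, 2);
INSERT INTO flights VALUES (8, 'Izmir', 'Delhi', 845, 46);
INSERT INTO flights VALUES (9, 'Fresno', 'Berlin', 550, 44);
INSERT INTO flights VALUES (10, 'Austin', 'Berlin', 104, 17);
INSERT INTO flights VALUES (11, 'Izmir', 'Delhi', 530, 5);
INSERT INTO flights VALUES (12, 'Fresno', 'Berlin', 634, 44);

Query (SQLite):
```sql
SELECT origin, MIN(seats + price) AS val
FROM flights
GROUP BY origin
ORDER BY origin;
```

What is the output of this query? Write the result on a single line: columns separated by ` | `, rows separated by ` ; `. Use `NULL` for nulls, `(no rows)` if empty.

For each row compute seats + price.
Group by origin; take MIN of the expression per group.
  Austin: ids {4, 6, 10} → MIN(seats + price)=121
  Fresno: ids {1, 7, 9, 12} → MIN(seats + price)=476
  Izmir: ids {3, 8, 11} → MIN(seats + price)=115
  Seoul: ids {2, 5} → MIN(seats + price)=471

Austin | 121 ; Fresno | 476 ; Izmir | 115 ; Seoul | 471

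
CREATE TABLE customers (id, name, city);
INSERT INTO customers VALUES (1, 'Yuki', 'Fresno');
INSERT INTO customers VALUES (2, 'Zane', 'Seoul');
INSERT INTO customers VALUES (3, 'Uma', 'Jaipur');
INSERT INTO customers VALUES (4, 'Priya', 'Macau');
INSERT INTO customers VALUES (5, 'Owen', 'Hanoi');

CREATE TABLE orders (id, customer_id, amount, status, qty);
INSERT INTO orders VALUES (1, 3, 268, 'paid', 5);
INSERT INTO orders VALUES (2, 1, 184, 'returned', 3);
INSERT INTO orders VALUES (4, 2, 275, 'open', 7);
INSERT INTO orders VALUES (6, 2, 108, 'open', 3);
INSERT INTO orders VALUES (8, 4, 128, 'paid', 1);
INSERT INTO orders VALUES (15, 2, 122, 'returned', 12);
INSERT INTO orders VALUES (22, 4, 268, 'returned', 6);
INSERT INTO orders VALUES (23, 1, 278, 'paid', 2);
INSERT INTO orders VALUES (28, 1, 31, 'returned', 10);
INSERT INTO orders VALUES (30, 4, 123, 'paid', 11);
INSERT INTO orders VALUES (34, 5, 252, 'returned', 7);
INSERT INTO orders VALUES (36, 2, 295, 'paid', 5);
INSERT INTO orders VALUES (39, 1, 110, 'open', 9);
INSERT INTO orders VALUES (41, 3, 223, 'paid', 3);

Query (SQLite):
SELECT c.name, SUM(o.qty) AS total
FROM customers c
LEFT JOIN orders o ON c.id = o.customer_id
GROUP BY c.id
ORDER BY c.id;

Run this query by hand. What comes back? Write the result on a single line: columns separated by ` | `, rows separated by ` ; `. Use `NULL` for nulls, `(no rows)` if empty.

LEFT JOIN keeps every customers row; unmatched ones get NULL for orders columns.
Group by customers.id and compute SUM(o.qty). SUM over an all-NULL group is NULL.
  1: ids {2, 23, 28, 39} → SUM(o.qty)=24
  2: ids {4, 6, 15, 36} → SUM(o.qty)=27
  3: ids {1, 41} → SUM(o.qty)=8
  4: ids {8, 22, 30} → SUM(o.qty)=18
  5: ids {34} → SUM(o.qty)=7

Yuki | 24 ; Zane | 27 ; Uma | 8 ; Priya | 18 ; Owen | 7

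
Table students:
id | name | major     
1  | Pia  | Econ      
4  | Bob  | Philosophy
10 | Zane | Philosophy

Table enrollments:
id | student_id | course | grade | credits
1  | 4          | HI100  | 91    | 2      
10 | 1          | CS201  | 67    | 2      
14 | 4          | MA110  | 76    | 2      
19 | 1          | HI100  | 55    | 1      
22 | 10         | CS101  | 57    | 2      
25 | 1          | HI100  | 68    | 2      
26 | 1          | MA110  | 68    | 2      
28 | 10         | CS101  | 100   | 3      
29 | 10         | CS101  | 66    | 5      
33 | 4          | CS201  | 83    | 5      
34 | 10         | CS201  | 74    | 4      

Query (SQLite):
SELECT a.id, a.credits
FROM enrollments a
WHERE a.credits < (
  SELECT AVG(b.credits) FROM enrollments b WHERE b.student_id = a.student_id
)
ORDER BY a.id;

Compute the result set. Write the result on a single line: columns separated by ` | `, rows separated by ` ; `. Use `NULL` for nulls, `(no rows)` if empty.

For each enrollments row a, compute AVG(credits) over rows sharing a.student_id.
Keep row a if a.credits < that per-group AVG.
  student_id=1: AVG(credits) = 1.75
  student_id=4: AVG(credits) = 3.0
  student_id=10: AVG(credits) = 3.5

1 | 2 ; 14 | 2 ; 19 | 1 ; 22 | 2 ; 28 | 3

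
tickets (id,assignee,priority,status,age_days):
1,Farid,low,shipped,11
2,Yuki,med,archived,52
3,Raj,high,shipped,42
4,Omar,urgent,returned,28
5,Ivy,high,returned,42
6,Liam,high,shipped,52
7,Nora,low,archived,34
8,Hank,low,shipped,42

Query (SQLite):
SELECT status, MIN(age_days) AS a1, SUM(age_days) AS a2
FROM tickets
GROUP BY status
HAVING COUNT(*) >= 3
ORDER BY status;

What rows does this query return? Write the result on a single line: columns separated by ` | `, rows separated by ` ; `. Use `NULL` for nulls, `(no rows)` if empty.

Group tickets by status.
Per group compute: MIN(age_days), SUM(age_days).
HAVING: drop groups with fewer than 3 rows.
  archived: ids {2, 7} → MIN(age_days)=34, SUM(age_days)=86
  returned: ids {4, 5} → MIN(age_days)=28, SUM(age_days)=70
  shipped: ids {1, 3, 6, 8} → MIN(age_days)=11, SUM(age_days)=147

shipped | 11 | 147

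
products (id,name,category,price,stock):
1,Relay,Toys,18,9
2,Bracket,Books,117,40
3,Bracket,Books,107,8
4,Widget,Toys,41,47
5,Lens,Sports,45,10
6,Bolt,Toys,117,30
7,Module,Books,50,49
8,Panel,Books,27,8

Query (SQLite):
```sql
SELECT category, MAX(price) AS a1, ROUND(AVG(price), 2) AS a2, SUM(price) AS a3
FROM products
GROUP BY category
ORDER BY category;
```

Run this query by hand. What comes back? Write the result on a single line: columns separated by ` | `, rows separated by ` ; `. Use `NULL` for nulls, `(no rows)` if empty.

Group products by category.
Per group compute: MAX(price), ROUND(AVG(price), 2), SUM(price).
  Books: ids {2, 3, 7, 8} → MAX(price)=117, ROUND(AVG(price), 2)=75.25, SUM(price)=301
  Sports: ids {5} → MAX(price)=45, ROUND(AVG(price), 2)=45, SUM(price)=45
  Toys: ids {1, 4, 6} → MAX(price)=117, ROUND(AVG(price), 2)=58.67, SUM(price)=176

Books | 117 | 75.25 | 301 ; Sports | 45 | 45 | 45 ; Toys | 117 | 58.67 | 176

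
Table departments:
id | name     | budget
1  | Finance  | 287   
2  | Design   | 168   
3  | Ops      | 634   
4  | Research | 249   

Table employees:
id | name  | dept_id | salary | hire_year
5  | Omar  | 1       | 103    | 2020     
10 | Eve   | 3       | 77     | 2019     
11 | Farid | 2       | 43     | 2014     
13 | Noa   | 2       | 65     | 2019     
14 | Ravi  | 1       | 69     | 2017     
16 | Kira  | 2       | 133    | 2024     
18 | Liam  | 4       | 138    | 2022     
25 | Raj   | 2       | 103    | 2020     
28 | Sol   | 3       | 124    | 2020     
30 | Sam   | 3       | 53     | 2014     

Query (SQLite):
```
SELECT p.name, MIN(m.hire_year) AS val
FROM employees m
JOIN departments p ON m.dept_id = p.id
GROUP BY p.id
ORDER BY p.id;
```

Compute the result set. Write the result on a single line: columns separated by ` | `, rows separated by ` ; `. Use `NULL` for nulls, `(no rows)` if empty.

Finance | 2017 ; Design | 2014 ; Ops | 2014 ; Research | 2022

Join each employees row to its departments via dept_id.
Group joined rows by departments.id; compute MIN(m.hire_year) per group.
  1: ids {5, 14} → MIN(m.hire_year)=2017
  2: ids {11, 13, 16, 25} → MIN(m.hire_year)=2014
  3: ids {10, 28, 30} → MIN(m.hire_year)=2014
  4: ids {18} → MIN(m.hire_year)=2022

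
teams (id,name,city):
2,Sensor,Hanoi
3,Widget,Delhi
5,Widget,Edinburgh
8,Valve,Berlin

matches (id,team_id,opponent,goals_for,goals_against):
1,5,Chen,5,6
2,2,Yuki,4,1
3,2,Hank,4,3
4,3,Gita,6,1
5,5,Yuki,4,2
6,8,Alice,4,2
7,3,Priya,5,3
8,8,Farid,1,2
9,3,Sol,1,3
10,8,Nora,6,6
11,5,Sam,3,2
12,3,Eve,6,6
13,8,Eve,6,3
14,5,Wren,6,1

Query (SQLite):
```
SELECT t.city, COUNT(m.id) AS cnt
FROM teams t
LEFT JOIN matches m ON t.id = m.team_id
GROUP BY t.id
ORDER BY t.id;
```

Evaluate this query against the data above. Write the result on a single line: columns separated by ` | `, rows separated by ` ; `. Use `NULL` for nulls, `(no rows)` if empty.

LEFT JOIN keeps every teams row; unmatched ones get NULL for matches columns.
Group by teams.id and compute COUNT(m.id). COUNT(col) of an all-NULL group is 0.
  2: ids {2, 3} → COUNT(m.id)=2
  3: ids {4, 7, 9, 12} → COUNT(m.id)=4
  5: ids {1, 5, 11, 14} → COUNT(m.id)=4
  8: ids {6, 8, 10, 13} → COUNT(m.id)=4

Hanoi | 2 ; Delhi | 4 ; Edinburgh | 4 ; Berlin | 4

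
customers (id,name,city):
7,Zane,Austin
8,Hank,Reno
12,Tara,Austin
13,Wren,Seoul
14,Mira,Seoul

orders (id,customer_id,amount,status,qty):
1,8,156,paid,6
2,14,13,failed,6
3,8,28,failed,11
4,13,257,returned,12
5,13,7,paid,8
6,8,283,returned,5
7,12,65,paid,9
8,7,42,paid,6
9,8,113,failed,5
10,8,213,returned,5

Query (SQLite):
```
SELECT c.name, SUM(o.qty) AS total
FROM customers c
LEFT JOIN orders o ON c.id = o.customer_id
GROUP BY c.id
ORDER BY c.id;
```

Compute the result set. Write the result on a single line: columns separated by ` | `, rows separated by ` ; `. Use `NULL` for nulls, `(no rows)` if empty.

Zane | 6 ; Hank | 32 ; Tara | 9 ; Wren | 20 ; Mira | 6

LEFT JOIN keeps every customers row; unmatched ones get NULL for orders columns.
Group by customers.id and compute SUM(o.qty). SUM over an all-NULL group is NULL.
  7: ids {8} → SUM(o.qty)=6
  8: ids {1, 3, 6, 9, 10} → SUM(o.qty)=32
  12: ids {7} → SUM(o.qty)=9
  13: ids {4, 5} → SUM(o.qty)=20
  14: ids {2} → SUM(o.qty)=6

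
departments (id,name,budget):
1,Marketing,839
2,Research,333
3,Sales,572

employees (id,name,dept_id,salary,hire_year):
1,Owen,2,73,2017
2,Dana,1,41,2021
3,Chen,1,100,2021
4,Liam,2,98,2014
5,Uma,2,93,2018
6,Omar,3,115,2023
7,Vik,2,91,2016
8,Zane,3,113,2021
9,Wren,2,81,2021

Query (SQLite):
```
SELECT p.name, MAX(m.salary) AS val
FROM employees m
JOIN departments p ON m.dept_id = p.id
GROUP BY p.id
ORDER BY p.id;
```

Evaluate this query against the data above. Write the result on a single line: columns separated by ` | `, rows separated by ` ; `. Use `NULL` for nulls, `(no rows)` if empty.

Join each employees row to its departments via dept_id.
Group joined rows by departments.id; compute MAX(m.salary) per group.
  1: ids {2, 3} → MAX(m.salary)=100
  2: ids {1, 4, 5, 7, 9} → MAX(m.salary)=98
  3: ids {6, 8} → MAX(m.salary)=115

Marketing | 100 ; Research | 98 ; Sales | 115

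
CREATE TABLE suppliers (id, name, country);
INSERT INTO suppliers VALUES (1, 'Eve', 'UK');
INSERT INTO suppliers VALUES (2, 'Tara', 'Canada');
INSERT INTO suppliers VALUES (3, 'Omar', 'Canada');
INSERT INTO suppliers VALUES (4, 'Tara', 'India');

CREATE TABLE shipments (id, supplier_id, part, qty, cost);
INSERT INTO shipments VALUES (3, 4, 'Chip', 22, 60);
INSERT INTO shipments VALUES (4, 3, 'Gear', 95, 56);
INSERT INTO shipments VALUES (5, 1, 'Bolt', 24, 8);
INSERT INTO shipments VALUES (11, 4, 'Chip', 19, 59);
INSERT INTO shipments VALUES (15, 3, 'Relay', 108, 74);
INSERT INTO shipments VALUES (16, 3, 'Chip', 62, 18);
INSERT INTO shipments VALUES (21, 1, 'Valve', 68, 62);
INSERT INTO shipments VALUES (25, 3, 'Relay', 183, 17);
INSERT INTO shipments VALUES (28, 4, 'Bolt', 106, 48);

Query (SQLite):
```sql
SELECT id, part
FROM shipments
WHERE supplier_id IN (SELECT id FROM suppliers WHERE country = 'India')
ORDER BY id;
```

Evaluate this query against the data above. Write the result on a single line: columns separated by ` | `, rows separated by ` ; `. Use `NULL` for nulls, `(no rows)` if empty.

Inner query: suppliers.id where country = 'India'.
Outer: keep shipments rows whose supplier_id is in that set.
Inner query → {4}

3 | Chip ; 11 | Chip ; 28 | Bolt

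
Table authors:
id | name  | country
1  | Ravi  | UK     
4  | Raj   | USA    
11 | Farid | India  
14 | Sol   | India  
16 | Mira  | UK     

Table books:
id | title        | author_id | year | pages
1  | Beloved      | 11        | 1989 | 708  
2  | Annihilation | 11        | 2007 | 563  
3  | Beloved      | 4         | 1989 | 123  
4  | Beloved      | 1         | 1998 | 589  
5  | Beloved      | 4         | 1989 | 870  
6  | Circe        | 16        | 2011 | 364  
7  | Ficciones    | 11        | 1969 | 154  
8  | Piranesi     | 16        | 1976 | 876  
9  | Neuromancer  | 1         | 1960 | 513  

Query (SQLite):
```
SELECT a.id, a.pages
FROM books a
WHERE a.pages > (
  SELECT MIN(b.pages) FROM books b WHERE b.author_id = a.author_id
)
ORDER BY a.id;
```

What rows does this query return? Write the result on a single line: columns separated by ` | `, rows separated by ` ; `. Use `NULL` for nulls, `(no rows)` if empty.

For each books row a, compute MIN(pages) over rows sharing a.author_id.
Keep row a if a.pages > that per-group MIN.
  author_id=1: MIN(pages) = 513
  author_id=4: MIN(pages) = 123
  author_id=11: MIN(pages) = 154
  author_id=16: MIN(pages) = 364

1 | 708 ; 2 | 563 ; 4 | 589 ; 5 | 870 ; 8 | 876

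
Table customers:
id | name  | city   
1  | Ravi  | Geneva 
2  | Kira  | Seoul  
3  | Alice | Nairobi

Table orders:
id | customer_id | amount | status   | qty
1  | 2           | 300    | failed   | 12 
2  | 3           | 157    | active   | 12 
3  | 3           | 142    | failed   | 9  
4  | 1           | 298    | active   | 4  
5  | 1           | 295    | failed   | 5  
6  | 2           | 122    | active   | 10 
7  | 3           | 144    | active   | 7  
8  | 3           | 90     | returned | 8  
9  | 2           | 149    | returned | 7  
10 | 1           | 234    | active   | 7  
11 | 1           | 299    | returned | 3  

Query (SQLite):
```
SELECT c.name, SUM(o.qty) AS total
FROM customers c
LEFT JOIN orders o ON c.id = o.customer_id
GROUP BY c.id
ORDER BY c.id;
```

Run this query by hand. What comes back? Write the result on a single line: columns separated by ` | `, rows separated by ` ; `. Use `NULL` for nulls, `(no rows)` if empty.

LEFT JOIN keeps every customers row; unmatched ones get NULL for orders columns.
Group by customers.id and compute SUM(o.qty). SUM over an all-NULL group is NULL.
  1: ids {4, 5, 10, 11} → SUM(o.qty)=19
  2: ids {1, 6, 9} → SUM(o.qty)=29
  3: ids {2, 3, 7, 8} → SUM(o.qty)=36

Ravi | 19 ; Kira | 29 ; Alice | 36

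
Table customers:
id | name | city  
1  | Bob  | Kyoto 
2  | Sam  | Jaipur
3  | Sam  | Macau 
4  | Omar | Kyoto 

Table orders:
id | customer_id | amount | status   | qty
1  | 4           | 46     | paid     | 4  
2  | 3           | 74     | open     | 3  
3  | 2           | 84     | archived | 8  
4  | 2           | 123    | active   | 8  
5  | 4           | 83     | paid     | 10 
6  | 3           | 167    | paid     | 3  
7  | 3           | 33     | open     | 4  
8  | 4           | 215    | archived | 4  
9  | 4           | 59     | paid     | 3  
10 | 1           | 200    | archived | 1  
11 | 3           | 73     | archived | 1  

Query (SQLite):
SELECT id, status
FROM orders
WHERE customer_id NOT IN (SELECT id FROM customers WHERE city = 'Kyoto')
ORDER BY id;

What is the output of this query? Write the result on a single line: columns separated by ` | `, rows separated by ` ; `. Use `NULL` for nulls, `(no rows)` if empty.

2 | open ; 3 | archived ; 4 | active ; 6 | paid ; 7 | open ; 11 | archived

Inner query: customers.id where city = 'Kyoto'.
Outer: keep orders rows whose customer_id is not in that set.
Inner query → {1, 4}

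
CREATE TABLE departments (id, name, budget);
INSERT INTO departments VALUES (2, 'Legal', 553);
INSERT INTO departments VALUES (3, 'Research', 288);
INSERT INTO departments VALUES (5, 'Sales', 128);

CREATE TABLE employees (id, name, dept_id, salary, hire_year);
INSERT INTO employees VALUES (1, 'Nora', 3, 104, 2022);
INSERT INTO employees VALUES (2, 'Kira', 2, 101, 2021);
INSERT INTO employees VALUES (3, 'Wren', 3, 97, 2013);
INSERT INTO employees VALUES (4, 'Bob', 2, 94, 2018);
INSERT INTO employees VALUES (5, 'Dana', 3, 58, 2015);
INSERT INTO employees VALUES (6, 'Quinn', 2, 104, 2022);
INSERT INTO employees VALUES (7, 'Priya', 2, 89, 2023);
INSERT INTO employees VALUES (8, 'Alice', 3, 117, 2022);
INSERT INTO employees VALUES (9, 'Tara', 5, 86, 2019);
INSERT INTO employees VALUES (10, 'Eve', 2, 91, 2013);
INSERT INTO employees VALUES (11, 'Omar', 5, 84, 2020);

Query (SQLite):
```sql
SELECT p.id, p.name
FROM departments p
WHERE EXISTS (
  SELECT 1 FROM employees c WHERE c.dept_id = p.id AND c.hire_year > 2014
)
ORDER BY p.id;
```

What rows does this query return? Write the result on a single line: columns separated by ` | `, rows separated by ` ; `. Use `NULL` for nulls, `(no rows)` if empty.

For each departments row, check whether any employees with matching dept_id has hire_year > 2014.
Keep rows where that is true.

2 | Legal ; 3 | Research ; 5 | Sales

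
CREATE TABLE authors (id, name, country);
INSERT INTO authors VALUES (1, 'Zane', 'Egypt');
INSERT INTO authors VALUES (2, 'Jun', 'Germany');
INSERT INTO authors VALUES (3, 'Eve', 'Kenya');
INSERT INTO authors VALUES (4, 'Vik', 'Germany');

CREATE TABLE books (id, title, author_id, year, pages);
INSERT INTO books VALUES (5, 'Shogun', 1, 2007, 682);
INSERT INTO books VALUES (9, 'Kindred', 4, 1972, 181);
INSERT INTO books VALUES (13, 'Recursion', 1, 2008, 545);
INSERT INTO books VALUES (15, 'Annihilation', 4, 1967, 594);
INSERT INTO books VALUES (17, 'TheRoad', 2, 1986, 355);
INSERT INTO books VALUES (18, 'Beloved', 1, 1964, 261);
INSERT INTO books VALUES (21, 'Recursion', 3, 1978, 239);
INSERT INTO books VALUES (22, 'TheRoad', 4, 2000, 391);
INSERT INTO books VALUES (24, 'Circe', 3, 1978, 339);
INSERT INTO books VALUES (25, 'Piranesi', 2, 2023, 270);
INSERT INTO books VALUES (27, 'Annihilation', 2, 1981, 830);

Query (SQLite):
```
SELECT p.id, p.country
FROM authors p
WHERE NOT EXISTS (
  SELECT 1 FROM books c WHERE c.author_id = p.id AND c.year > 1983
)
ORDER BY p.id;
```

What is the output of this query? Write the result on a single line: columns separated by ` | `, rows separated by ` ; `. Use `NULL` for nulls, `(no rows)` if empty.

For each authors row, check whether any books with matching author_id has year > 1983.
Keep rows where that is false.

3 | Kenya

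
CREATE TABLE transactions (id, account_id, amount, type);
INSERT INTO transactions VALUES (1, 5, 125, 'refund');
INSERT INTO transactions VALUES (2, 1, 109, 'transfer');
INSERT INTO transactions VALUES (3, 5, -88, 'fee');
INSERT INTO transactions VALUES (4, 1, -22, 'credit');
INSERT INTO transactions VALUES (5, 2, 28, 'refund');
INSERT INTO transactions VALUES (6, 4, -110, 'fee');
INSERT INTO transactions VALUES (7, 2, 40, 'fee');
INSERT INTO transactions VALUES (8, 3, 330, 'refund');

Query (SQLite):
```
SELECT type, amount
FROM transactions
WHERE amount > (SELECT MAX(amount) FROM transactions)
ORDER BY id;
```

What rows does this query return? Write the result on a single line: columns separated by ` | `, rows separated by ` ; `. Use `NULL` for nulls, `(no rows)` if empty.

Scalar subquery: MAX(amount) over all transactions rows = 330.
Keep rows where amount > that value.

(no rows)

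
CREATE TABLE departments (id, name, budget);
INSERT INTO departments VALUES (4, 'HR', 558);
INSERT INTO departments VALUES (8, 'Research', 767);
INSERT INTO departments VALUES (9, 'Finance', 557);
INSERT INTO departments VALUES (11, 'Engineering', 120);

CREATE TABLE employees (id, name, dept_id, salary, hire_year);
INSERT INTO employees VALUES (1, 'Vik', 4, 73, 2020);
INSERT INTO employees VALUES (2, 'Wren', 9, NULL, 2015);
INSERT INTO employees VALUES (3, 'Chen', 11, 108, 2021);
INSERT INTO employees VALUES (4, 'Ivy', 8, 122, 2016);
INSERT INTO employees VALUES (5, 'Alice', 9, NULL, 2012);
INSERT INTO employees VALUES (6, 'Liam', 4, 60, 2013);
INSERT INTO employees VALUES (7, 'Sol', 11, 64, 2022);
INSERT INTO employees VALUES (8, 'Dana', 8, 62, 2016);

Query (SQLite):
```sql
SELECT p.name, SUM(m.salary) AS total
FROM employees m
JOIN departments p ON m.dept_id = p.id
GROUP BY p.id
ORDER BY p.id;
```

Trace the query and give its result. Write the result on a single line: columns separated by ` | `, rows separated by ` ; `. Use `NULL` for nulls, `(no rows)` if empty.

HR | 133 ; Research | 184 ; Finance | NULL ; Engineering | 172

Join each employees row to its departments via dept_id.
Group joined rows by departments.id; compute SUM(m.salary) per group.
  4: ids {1, 6} → SUM(m.salary)=133
  8: ids {4, 8} → SUM(m.salary)=184
  9: ids {2, 5} → SUM(m.salary)=NULL
  11: ids {3, 7} → SUM(m.salary)=172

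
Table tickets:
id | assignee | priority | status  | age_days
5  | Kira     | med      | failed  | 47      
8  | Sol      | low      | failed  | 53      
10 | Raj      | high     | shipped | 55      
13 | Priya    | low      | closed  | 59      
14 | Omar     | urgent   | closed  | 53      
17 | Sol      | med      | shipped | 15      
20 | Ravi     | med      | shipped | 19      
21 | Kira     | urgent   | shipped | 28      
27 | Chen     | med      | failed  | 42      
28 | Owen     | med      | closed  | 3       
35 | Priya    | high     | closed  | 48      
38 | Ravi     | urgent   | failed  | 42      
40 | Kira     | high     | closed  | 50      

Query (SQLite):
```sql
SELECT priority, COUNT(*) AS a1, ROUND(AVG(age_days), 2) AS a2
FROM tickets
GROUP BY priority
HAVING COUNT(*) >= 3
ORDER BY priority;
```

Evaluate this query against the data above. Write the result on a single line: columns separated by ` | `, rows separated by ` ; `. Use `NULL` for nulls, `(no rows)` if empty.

Group tickets by priority.
Per group compute: COUNT(*), ROUND(AVG(age_days), 2).
HAVING: drop groups with fewer than 3 rows.
  high: ids {10, 35, 40} → COUNT(*)=3, ROUND(AVG(age_days), 2)=51
  low: ids {8, 13} → COUNT(*)=2, ROUND(AVG(age_days), 2)=56
  med: ids {5, 17, 20, 27, 28} → COUNT(*)=5, ROUND(AVG(age_days), 2)=25.2
  urgent: ids {14, 21, 38} → COUNT(*)=3, ROUND(AVG(age_days), 2)=41

high | 3 | 51 ; med | 5 | 25.2 ; urgent | 3 | 41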